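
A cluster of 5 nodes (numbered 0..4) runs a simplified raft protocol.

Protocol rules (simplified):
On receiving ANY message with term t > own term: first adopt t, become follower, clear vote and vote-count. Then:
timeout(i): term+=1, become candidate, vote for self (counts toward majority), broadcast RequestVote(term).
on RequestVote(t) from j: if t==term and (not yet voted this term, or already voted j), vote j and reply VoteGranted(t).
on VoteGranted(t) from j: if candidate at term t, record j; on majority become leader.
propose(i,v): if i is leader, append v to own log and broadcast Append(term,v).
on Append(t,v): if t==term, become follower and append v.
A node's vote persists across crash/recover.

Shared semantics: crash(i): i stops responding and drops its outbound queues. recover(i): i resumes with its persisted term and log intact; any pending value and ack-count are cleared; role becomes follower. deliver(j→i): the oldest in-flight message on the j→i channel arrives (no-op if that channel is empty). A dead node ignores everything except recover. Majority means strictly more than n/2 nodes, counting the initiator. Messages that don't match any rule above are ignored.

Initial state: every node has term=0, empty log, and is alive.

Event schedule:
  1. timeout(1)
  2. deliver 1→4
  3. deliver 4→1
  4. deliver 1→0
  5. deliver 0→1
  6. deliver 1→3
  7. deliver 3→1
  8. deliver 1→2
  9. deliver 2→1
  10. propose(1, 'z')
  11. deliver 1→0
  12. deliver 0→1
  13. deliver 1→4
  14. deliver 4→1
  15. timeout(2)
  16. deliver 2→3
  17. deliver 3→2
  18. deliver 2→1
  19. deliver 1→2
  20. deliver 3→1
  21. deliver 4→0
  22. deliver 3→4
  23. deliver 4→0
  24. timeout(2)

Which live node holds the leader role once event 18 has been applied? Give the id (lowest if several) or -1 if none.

[1] timeout(1) → N1(cand t1 [-])
[2] deliver 1→4 → N4(foll t1 [-])
[3] deliver 4→1 → ∅
[4] deliver 1→0 → N0(foll t1 [-])
[5] deliver 0→1 → N1(lead t1 [-])
[6] deliver 1→3 → N3(foll t1 [-])
[7] deliver 3→1 → ∅
[8] deliver 1→2 → N2(foll t1 [-])
[9] deliver 2→1 → ∅
[10] propose(1,'z') → N1(lead t1 [z])
[11] deliver 1→0 → N0(foll t1 [z])
[12] deliver 0→1 → ∅
[13] deliver 1→4 → N4(foll t1 [z])
[14] deliver 4→1 → ∅
[15] timeout(2) → N2(cand t2 [-])
[16] deliver 2→3 → N3(foll t2 [-])
[17] deliver 3→2 → ∅
[18] deliver 2→1 → N1(foll t2 [z])

-1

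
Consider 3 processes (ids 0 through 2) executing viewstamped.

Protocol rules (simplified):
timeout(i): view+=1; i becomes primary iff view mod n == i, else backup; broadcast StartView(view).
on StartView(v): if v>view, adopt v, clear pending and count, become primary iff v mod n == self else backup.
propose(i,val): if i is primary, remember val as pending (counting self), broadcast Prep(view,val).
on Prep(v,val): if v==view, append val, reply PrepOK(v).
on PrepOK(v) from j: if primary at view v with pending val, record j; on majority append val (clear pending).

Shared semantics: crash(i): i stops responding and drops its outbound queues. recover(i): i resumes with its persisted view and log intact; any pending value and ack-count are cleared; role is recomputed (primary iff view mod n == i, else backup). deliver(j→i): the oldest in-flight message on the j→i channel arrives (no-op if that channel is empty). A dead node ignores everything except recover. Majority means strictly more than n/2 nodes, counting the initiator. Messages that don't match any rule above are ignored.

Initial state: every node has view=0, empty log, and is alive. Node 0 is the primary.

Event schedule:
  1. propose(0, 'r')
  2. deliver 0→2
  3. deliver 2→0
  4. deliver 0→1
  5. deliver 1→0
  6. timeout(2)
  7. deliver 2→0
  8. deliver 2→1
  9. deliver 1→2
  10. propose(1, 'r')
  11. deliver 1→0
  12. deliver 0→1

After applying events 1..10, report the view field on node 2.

step 1 propose(0,'r'): —
step 2 deliver 0→2: 2={back,v=0,log=r}
step 3 deliver 2→0: 0={prim,v=0,log=r}
step 4 deliver 0→1: 1={back,v=0,log=r}
step 5 deliver 1→0: —
step 6 timeout(2): 2={back,v=1,log=r}
step 7 deliver 2→0: 0={back,v=1,log=r}
step 8 deliver 2→1: 1={prim,v=1,log=r}
step 9 deliver 1→2: —
step 10 propose(1,'r'): —

1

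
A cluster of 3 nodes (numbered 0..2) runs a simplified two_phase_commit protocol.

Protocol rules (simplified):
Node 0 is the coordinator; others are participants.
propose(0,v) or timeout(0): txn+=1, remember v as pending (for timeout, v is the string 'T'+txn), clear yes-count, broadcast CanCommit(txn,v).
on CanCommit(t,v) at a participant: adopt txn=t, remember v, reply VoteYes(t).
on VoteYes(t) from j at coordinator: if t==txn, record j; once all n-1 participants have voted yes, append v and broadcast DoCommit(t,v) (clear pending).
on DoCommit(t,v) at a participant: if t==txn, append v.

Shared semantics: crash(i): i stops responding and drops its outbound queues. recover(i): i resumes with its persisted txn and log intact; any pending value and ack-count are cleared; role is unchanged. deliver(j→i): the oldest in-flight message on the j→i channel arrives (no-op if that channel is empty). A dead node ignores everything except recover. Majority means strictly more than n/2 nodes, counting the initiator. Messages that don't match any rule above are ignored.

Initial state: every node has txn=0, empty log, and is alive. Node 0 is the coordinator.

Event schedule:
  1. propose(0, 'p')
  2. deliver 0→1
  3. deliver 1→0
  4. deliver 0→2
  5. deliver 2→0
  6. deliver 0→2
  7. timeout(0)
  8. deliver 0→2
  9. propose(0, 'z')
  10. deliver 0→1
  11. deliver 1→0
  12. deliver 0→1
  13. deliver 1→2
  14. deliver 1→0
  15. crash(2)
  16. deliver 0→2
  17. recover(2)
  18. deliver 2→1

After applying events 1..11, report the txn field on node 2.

step 1 propose(0,'p'): 0={coor,t=1,log=-}
step 2 deliver 0→1: 1={part,t=1,log=-}
step 3 deliver 1→0: —
step 4 deliver 0→2: 2={part,t=1,log=-}
step 5 deliver 2→0: 0={coor,t=1,log=p}
step 6 deliver 0→2: 2={part,t=1,log=p}
step 7 timeout(0): 0={coor,t=2,log=p}
step 8 deliver 0→2: 2={part,t=2,log=p}
step 9 propose(0,'z'): 0={coor,t=3,log=p}
step 10 deliver 0→1: 1={part,t=1,log=p}
step 11 deliver 1→0: —

2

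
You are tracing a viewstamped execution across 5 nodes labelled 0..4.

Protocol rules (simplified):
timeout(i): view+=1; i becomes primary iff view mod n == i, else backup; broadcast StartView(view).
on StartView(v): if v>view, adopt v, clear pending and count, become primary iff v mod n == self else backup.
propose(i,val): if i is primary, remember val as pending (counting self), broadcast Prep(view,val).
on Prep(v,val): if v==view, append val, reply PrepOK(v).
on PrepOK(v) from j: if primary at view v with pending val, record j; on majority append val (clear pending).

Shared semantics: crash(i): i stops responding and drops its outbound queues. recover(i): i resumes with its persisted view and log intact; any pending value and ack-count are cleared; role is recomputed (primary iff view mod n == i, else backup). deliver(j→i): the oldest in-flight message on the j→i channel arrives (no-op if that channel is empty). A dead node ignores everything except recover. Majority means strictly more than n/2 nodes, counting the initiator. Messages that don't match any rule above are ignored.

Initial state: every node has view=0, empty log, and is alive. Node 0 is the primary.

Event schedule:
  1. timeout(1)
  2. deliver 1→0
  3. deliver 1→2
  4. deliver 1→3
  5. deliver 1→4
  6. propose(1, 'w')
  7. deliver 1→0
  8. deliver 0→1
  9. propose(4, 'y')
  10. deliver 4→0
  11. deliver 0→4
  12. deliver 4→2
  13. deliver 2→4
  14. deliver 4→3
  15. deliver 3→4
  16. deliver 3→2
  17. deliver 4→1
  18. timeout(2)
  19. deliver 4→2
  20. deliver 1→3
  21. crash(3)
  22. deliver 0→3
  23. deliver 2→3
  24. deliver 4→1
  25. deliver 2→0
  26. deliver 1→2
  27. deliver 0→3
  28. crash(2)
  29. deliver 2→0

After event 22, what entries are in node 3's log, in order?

w

after 1 — timeout(1): n1:prim/v1/[-]
after 2 — deliver 1→0: n0:back/v1/[-]
after 3 — deliver 1→2: n2:back/v1/[-]
after 4 — deliver 1→3: n3:back/v1/[-]
after 5 — deliver 1→4: n4:back/v1/[-]
after 6 — propose(1,'w'): ·
after 7 — deliver 1→0: n0:back/v1/[w]
after 8 — deliver 0→1: ·
after 9 — propose(4,'y'): ·
after 10 — deliver 4→0: ·
after 11 — deliver 0→4: ·
after 12 — deliver 4→2: ·
after 13 — deliver 2→4: ·
after 14 — deliver 4→3: ·
after 15 — deliver 3→4: ·
after 16 — deliver 3→2: ·
after 17 — deliver 4→1: ·
after 18 — timeout(2): n2:prim/v2/[-]
after 19 — deliver 4→2: ·
after 20 — deliver 1→3: n3:back/v1/[w]
after 21 — crash(3): n3:✗back/v1/[w]
after 22 — deliver 0→3: ·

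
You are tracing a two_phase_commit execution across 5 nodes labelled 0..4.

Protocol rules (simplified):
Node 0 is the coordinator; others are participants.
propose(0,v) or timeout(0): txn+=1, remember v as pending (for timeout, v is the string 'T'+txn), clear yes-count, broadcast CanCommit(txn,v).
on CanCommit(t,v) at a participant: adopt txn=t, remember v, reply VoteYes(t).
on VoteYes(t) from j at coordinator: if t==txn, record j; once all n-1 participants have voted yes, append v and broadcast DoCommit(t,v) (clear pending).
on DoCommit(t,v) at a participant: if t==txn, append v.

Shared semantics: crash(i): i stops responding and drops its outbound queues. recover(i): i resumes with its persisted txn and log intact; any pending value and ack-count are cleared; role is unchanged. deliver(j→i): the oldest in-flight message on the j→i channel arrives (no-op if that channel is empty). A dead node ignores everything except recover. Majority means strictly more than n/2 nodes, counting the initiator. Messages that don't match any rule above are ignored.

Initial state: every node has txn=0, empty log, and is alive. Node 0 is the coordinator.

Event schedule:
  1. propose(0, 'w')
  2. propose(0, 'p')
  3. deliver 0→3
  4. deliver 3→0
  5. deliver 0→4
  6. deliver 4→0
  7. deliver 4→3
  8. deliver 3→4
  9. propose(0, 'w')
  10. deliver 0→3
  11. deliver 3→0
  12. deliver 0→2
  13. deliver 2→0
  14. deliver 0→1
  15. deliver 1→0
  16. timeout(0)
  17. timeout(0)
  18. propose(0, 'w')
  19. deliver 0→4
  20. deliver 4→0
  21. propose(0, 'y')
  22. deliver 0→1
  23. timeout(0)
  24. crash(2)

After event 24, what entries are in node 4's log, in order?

e1 propose(0,'w'): 0[coor,t=1,-]
e2 propose(0,'p'): 0[coor,t=2,-]
e3 deliver 0→3: 3[part,t=1,-]
e4 deliver 3→0: ·
e5 deliver 0→4: 4[part,t=1,-]
e6 deliver 4→0: ·
e7 deliver 4→3: ·
e8 deliver 3→4: ·
e9 propose(0,'w'): 0[coor,t=3,-]
e10 deliver 0→3: 3[part,t=2,-]
e11 deliver 3→0: ·
e12 deliver 0→2: 2[part,t=1,-]
e13 deliver 2→0: ·
e14 deliver 0→1: 1[part,t=1,-]
e15 deliver 1→0: ·
e16 timeout(0): 0[coor,t=4,-]
e17 timeout(0): 0[coor,t=5,-]
e18 propose(0,'w'): 0[coor,t=6,-]
e19 deliver 0→4: 4[part,t=2,-]
e20 deliver 4→0: ·
e21 propose(0,'y'): 0[coor,t=7,-]
e22 deliver 0→1: 1[part,t=2,-]
e23 timeout(0): 0[coor,t=8,-]
e24 crash(2): 2[✗part,t=1,-]

empty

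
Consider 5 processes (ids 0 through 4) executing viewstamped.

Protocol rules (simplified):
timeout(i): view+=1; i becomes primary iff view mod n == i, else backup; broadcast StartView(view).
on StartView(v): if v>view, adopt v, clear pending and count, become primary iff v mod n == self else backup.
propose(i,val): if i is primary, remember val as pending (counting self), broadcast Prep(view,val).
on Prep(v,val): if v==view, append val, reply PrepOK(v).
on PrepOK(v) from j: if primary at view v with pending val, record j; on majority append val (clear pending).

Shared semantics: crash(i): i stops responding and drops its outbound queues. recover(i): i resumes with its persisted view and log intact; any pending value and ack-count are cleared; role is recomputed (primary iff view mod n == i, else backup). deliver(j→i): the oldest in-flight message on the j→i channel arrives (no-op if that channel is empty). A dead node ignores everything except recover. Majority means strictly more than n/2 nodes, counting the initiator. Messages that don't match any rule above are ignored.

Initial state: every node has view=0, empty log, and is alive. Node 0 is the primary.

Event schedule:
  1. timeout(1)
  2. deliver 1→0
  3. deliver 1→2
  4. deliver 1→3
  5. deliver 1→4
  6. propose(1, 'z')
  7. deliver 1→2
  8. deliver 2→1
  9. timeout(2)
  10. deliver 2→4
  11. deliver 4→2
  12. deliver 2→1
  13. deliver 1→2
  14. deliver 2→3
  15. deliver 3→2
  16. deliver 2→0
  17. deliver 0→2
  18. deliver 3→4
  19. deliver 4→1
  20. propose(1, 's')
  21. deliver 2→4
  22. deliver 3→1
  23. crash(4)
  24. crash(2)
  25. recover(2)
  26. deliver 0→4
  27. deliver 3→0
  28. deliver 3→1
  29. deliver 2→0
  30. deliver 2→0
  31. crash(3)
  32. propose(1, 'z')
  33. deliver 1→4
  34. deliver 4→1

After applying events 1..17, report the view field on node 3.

1. timeout(1):  <1:prim v1 ->
2. deliver 1→0:  <0:back v1 ->
3. deliver 1→2:  <2:back v1 ->
4. deliver 1→3:  <3:back v1 ->
5. deliver 1→4:  <4:back v1 ->
6. propose(1,'z'):  nop
7. deliver 1→2:  <2:back v1 z>
8. deliver 2→1:  nop
9. timeout(2):  <2:prim v2 z>
10. deliver 2→4:  <4:back v2 ->
11. deliver 4→2:  nop
12. deliver 2→1:  <1:back v2 ->
13. deliver 1→2:  nop
14. deliver 2→3:  <3:back v2 ->
15. deliver 3→2:  nop
16. deliver 2→0:  <0:back v2 ->
17. deliver 0→2:  nop

2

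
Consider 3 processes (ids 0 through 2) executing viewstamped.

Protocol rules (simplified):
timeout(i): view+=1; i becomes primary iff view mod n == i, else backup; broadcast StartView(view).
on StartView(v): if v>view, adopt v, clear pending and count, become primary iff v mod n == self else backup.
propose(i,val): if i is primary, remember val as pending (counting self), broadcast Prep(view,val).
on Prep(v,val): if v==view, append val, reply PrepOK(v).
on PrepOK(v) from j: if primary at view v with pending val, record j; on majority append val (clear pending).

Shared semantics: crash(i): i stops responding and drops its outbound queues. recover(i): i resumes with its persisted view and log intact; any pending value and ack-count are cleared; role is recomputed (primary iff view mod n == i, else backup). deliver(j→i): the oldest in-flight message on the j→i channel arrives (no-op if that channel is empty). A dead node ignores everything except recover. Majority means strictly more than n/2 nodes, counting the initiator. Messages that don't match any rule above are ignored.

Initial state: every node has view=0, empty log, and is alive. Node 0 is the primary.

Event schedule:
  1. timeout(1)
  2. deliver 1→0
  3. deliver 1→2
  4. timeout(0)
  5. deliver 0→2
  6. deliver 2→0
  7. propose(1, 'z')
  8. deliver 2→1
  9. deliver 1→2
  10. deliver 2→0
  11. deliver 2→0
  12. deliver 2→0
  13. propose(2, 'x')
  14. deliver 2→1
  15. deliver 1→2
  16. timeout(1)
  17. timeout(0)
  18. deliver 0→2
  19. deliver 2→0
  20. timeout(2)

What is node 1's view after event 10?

step 1 timeout(1): 1={prim,v=1,log=-}
step 2 deliver 1→0: 0={back,v=1,log=-}
step 3 deliver 1→2: 2={back,v=1,log=-}
step 4 timeout(0): 0={back,v=2,log=-}
step 5 deliver 0→2: 2={prim,v=2,log=-}
step 6 deliver 2→0: —
step 7 propose(1,'z'): —
step 8 deliver 2→1: —
step 9 deliver 1→2: —
step 10 deliver 2→0: —

1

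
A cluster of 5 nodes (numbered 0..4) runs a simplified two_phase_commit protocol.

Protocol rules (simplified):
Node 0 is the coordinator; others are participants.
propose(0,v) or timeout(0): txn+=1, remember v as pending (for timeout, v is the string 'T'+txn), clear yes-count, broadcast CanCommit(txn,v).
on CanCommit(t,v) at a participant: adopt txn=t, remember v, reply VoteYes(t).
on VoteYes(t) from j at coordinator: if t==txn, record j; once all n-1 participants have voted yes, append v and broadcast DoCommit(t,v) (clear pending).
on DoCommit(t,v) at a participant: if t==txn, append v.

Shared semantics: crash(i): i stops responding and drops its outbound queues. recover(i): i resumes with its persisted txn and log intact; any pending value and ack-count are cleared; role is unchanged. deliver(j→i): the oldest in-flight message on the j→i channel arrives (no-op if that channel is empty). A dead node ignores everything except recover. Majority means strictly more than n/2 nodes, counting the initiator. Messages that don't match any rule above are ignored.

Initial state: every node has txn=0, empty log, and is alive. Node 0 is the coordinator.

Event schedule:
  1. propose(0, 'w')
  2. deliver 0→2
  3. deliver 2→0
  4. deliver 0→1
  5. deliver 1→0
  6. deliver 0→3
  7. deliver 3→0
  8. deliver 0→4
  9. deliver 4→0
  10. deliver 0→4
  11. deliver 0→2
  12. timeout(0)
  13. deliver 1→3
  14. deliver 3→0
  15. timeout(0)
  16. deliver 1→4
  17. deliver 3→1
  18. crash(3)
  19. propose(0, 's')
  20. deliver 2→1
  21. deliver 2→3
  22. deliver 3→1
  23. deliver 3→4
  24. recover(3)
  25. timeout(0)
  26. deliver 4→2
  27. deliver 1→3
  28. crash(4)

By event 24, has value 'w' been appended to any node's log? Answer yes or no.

[1] propose(0,'w') → N0(coor t1 [-])
[2] deliver 0→2 → N2(part t1 [-])
[3] deliver 2→0 → ∅
[4] deliver 0→1 → N1(part t1 [-])
[5] deliver 1→0 → ∅
[6] deliver 0→3 → N3(part t1 [-])
[7] deliver 3→0 → ∅
[8] deliver 0→4 → N4(part t1 [-])
[9] deliver 4→0 → N0(coor t1 [w])
[10] deliver 0→4 → N4(part t1 [w])
[11] deliver 0→2 → N2(part t1 [w])
[12] timeout(0) → N0(coor t2 [w])
[13] deliver 1→3 → ∅
[14] deliver 3→0 → ∅
[15] timeout(0) → N0(coor t3 [w])
[16] deliver 1→4 → ∅
[17] deliver 3→1 → ∅
[18] crash(3) → N3(✗part t1 [-])
[19] propose(0,'s') → N0(coor t4 [w])
[20] deliver 2→1 → ∅
[21] deliver 2→3 → ∅
[22] deliver 3→1 → ∅
[23] deliver 3→4 → ∅
[24] recover(3) → N3(part t1 [-])

yes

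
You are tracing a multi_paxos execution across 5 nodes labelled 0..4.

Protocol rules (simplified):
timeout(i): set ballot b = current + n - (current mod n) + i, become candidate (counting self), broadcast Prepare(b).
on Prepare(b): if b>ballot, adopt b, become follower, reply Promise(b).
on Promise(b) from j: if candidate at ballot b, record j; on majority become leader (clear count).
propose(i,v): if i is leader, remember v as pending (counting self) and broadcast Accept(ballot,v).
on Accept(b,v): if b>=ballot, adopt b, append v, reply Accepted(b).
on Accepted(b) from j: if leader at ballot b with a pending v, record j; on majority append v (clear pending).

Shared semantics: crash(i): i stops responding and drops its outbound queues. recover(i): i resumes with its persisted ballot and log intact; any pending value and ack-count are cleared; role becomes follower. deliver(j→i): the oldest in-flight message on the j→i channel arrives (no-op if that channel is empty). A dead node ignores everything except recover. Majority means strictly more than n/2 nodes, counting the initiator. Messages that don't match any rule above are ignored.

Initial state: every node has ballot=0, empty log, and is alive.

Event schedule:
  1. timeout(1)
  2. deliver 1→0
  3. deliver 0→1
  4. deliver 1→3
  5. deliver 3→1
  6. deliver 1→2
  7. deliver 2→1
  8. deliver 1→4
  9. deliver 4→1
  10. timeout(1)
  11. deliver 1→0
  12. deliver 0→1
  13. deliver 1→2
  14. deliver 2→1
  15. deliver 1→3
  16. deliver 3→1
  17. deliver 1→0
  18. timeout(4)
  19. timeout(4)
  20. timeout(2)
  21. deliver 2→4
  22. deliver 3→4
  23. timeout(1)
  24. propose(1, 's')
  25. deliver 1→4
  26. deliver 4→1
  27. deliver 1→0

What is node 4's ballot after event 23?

step 1 timeout(1): 1={cand,b=6,log=-}
step 2 deliver 1→0: 0={foll,b=6,log=-}
step 3 deliver 0→1: —
step 4 deliver 1→3: 3={foll,b=6,log=-}
step 5 deliver 3→1: 1={lead,b=6,log=-}
step 6 deliver 1→2: 2={foll,b=6,log=-}
step 7 deliver 2→1: —
step 8 deliver 1→4: 4={foll,b=6,log=-}
step 9 deliver 4→1: —
step 10 timeout(1): 1={cand,b=11,log=-}
step 11 deliver 1→0: 0={foll,b=11,log=-}
step 12 deliver 0→1: —
step 13 deliver 1→2: 2={foll,b=11,log=-}
step 14 deliver 2→1: 1={lead,b=11,log=-}
step 15 deliver 1→3: 3={foll,b=11,log=-}
step 16 deliver 3→1: —
step 17 deliver 1→0: —
step 18 timeout(4): 4={cand,b=14,log=-}
step 19 timeout(4): 4={cand,b=19,log=-}
step 20 timeout(2): 2={cand,b=17,log=-}
step 21 deliver 2→4: —
step 22 deliver 3→4: —
step 23 timeout(1): 1={cand,b=16,log=-}

19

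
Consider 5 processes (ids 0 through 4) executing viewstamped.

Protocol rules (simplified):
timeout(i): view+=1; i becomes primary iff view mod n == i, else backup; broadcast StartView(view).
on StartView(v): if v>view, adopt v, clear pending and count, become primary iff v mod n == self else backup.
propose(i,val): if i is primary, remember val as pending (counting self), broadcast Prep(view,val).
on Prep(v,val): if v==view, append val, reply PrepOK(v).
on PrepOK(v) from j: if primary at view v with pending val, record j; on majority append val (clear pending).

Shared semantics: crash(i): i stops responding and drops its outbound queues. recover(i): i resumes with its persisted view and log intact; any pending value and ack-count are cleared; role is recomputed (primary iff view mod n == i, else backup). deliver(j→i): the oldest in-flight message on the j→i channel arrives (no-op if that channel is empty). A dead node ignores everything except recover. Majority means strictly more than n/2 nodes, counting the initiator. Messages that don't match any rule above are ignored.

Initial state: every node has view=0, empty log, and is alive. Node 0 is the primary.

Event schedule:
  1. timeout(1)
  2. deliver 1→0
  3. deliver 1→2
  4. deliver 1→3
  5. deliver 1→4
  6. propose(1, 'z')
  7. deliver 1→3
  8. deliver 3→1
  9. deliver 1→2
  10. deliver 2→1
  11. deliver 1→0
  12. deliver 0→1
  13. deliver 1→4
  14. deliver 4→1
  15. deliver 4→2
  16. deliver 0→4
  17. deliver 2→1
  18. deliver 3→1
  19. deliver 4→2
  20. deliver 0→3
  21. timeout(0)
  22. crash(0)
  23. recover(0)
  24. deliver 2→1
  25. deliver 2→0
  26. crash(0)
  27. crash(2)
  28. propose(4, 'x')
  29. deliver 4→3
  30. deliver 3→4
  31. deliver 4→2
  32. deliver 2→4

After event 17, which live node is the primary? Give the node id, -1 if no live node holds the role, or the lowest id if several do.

1

1. timeout(1):  <1:prim v1 ->
2. deliver 1→0:  <0:back v1 ->
3. deliver 1→2:  <2:back v1 ->
4. deliver 1→3:  <3:back v1 ->
5. deliver 1→4:  <4:back v1 ->
6. propose(1,'z'):  nop
7. deliver 1→3:  <3:back v1 z>
8. deliver 3→1:  nop
9. deliver 1→2:  <2:back v1 z>
10. deliver 2→1:  <1:prim v1 z>
11. deliver 1→0:  <0:back v1 z>
12. deliver 0→1:  nop
13. deliver 1→4:  <4:back v1 z>
14. deliver 4→1:  nop
15. deliver 4→2:  nop
16. deliver 0→4:  nop
17. deliver 2→1:  nop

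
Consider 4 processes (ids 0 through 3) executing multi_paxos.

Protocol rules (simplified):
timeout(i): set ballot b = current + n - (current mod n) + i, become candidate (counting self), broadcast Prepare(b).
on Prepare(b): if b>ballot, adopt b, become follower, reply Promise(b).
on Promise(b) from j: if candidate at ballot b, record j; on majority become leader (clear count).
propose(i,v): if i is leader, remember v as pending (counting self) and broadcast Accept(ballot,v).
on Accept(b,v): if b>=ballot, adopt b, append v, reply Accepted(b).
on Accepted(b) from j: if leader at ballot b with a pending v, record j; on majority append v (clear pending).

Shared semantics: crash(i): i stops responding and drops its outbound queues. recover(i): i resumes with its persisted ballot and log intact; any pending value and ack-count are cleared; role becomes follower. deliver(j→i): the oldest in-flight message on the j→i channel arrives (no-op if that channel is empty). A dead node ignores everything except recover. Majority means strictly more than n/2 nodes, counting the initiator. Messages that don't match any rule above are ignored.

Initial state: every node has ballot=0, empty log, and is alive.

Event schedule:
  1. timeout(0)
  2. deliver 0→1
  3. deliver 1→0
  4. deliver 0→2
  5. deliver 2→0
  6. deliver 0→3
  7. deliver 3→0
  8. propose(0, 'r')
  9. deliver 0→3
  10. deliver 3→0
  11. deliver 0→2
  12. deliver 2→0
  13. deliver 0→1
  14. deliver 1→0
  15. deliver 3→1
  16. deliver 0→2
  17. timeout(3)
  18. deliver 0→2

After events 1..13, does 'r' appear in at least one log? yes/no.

1. timeout(0):  <0:cand b4 ->
2. deliver 0→1:  <1:foll b4 ->
3. deliver 1→0:  nop
4. deliver 0→2:  <2:foll b4 ->
5. deliver 2→0:  <0:lead b4 ->
6. deliver 0→3:  <3:foll b4 ->
7. deliver 3→0:  nop
8. propose(0,'r'):  nop
9. deliver 0→3:  <3:foll b4 r>
10. deliver 3→0:  nop
11. deliver 0→2:  <2:foll b4 r>
12. deliver 2→0:  <0:lead b4 r>
13. deliver 0→1:  <1:foll b4 r>

yes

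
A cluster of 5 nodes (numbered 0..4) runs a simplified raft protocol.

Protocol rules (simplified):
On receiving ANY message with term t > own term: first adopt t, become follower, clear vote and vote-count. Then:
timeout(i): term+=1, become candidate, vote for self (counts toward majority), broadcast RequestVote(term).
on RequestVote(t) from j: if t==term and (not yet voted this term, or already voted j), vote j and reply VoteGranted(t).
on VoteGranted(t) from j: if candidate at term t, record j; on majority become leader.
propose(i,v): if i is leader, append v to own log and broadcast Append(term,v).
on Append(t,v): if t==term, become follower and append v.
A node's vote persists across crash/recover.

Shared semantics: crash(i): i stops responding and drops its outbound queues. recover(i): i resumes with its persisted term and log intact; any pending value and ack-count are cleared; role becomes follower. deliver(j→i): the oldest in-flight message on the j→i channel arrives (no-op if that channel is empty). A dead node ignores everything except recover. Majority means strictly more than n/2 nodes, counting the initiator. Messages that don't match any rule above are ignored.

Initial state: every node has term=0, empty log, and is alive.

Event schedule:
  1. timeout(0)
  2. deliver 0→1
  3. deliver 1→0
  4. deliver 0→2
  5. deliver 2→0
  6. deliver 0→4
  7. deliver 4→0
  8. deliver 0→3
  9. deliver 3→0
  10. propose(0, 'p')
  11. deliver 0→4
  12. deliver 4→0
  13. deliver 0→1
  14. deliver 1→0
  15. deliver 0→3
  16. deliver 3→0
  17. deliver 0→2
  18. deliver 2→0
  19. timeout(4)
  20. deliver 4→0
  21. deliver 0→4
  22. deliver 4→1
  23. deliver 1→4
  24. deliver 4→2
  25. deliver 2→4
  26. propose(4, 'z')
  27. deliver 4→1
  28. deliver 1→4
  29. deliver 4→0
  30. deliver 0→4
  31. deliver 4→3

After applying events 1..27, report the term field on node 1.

2

step 1 timeout(0): 0={cand,t=1,log=-}
step 2 deliver 0→1: 1={foll,t=1,log=-}
step 3 deliver 1→0: —
step 4 deliver 0→2: 2={foll,t=1,log=-}
step 5 deliver 2→0: 0={lead,t=1,log=-}
step 6 deliver 0→4: 4={foll,t=1,log=-}
step 7 deliver 4→0: —
step 8 deliver 0→3: 3={foll,t=1,log=-}
step 9 deliver 3→0: —
step 10 propose(0,'p'): 0={lead,t=1,log=p}
step 11 deliver 0→4: 4={foll,t=1,log=p}
step 12 deliver 4→0: —
step 13 deliver 0→1: 1={foll,t=1,log=p}
step 14 deliver 1→0: —
step 15 deliver 0→3: 3={foll,t=1,log=p}
step 16 deliver 3→0: —
step 17 deliver 0→2: 2={foll,t=1,log=p}
step 18 deliver 2→0: —
step 19 timeout(4): 4={cand,t=2,log=p}
step 20 deliver 4→0: 0={foll,t=2,log=p}
step 21 deliver 0→4: —
step 22 deliver 4→1: 1={foll,t=2,log=p}
step 23 deliver 1→4: 4={lead,t=2,log=p}
step 24 deliver 4→2: 2={foll,t=2,log=p}
step 25 deliver 2→4: —
step 26 propose(4,'z'): 4={lead,t=2,log=p,z}
step 27 deliver 4→1: 1={foll,t=2,log=p,z}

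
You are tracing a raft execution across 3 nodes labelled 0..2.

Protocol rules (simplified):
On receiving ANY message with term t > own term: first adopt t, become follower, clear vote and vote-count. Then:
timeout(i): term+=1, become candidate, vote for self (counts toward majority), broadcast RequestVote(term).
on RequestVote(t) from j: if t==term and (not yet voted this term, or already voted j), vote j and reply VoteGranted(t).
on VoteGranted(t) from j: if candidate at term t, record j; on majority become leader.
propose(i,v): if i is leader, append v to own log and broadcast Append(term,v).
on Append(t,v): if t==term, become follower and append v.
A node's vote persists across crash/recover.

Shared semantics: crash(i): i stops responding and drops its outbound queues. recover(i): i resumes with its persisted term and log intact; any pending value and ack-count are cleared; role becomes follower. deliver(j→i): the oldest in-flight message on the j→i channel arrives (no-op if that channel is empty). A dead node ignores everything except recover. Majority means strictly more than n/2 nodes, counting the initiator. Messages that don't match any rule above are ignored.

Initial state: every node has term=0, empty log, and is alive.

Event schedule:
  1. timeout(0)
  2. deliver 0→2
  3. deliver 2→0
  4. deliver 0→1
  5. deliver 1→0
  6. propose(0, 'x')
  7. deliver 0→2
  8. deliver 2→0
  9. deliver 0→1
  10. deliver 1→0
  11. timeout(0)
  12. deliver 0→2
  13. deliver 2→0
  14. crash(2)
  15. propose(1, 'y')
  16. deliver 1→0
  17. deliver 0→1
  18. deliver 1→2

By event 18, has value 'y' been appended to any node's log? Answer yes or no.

no

after 1 — timeout(0): n0:cand/t1/[-]
after 2 — deliver 0→2: n2:foll/t1/[-]
after 3 — deliver 2→0: n0:lead/t1/[-]
after 4 — deliver 0→1: n1:foll/t1/[-]
after 5 — deliver 1→0: ·
after 6 — propose(0,'x'): n0:lead/t1/[x]
after 7 — deliver 0→2: n2:foll/t1/[x]
after 8 — deliver 2→0: ·
after 9 — deliver 0→1: n1:foll/t1/[x]
after 10 — deliver 1→0: ·
after 11 — timeout(0): n0:cand/t2/[x]
after 12 — deliver 0→2: n2:foll/t2/[x]
after 13 — deliver 2→0: n0:lead/t2/[x]
after 14 — crash(2): n2:✗foll/t2/[x]
after 15 — propose(1,'y'): ·
after 16 — deliver 1→0: ·
after 17 — deliver 0→1: n1:foll/t2/[x]
after 18 — deliver 1→2: ·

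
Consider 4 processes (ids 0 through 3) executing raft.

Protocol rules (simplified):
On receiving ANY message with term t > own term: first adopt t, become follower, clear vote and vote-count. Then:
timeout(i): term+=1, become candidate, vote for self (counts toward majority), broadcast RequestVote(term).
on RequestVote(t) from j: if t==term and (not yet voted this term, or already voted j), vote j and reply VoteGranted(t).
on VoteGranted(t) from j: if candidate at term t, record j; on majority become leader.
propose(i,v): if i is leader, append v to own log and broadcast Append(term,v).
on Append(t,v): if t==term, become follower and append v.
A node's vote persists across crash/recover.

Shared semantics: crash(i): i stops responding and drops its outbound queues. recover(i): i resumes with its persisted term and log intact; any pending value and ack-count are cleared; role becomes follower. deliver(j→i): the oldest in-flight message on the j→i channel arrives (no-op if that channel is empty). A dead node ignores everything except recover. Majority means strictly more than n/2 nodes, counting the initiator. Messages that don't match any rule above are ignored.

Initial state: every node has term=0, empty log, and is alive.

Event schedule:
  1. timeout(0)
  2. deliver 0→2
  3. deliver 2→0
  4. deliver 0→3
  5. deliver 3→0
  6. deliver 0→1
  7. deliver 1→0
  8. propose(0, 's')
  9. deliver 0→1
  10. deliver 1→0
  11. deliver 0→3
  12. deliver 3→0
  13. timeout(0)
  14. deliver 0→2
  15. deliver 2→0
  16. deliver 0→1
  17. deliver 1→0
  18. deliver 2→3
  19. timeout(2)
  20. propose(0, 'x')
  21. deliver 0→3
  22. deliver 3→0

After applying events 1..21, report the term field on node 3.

2

after 1 — timeout(0): n0:cand/t1/[-]
after 2 — deliver 0→2: n2:foll/t1/[-]
after 3 — deliver 2→0: ·
after 4 — deliver 0→3: n3:foll/t1/[-]
after 5 — deliver 3→0: n0:lead/t1/[-]
after 6 — deliver 0→1: n1:foll/t1/[-]
after 7 — deliver 1→0: ·
after 8 — propose(0,'s'): n0:lead/t1/[s]
after 9 — deliver 0→1: n1:foll/t1/[s]
after 10 — deliver 1→0: ·
after 11 — deliver 0→3: n3:foll/t1/[s]
after 12 — deliver 3→0: ·
after 13 — timeout(0): n0:cand/t2/[s]
after 14 — deliver 0→2: n2:foll/t1/[s]
after 15 — deliver 2→0: ·
after 16 — deliver 0→1: n1:foll/t2/[s]
after 17 — deliver 1→0: ·
after 18 — deliver 2→3: ·
after 19 — timeout(2): n2:cand/t2/[s]
after 20 — propose(0,'x'): ·
after 21 — deliver 0→3: n3:foll/t2/[s]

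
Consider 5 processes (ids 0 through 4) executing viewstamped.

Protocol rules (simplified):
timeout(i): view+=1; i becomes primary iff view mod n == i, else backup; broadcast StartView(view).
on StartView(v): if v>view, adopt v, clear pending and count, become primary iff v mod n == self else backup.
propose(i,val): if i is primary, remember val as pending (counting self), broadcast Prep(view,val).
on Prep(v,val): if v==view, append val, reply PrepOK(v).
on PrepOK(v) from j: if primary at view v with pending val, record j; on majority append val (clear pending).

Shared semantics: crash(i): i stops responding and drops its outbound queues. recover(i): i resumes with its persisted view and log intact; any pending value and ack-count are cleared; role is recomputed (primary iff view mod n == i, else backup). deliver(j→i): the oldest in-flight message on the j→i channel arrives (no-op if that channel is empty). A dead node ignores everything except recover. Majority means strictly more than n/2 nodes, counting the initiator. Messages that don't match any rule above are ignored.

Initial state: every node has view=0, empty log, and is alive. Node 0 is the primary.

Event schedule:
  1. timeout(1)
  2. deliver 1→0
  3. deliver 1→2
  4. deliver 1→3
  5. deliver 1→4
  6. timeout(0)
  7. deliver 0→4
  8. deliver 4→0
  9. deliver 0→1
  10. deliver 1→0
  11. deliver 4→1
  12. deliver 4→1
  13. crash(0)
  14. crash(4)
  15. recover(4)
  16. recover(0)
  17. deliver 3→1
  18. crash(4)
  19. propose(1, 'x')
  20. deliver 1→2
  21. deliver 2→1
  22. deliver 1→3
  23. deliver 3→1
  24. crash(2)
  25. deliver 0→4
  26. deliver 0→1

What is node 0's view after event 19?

2

e1 timeout(1): 1[prim,v=1,-]
e2 deliver 1→0: 0[back,v=1,-]
e3 deliver 1→2: 2[back,v=1,-]
e4 deliver 1→3: 3[back,v=1,-]
e5 deliver 1→4: 4[back,v=1,-]
e6 timeout(0): 0[back,v=2,-]
e7 deliver 0→4: 4[back,v=2,-]
e8 deliver 4→0: ·
e9 deliver 0→1: 1[back,v=2,-]
e10 deliver 1→0: ·
e11 deliver 4→1: ·
e12 deliver 4→1: ·
e13 crash(0): 0[✗back,v=2,-]
e14 crash(4): 4[✗back,v=2,-]
e15 recover(4): 4[back,v=2,-]
e16 recover(0): 0[back,v=2,-]
e17 deliver 3→1: ·
e18 crash(4): 4[✗back,v=2,-]
e19 propose(1,'x'): ·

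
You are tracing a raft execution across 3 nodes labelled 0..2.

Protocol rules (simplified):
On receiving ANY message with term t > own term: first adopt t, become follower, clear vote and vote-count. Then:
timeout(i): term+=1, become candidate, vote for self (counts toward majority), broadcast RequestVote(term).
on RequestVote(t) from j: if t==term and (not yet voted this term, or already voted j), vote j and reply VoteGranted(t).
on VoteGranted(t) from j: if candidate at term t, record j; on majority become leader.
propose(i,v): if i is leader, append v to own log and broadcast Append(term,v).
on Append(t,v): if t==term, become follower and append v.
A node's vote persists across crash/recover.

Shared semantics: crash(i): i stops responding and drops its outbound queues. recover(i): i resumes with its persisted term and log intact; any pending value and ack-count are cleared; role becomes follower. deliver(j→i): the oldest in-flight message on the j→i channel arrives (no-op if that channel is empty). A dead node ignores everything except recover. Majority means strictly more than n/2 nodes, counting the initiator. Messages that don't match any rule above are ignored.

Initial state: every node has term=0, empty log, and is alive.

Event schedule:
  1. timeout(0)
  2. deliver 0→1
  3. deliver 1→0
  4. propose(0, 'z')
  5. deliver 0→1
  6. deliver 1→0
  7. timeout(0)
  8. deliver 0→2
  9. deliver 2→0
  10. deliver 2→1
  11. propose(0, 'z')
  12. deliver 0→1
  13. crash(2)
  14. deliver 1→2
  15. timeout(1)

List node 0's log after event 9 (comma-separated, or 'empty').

e1 timeout(0): 0[cand,t=1,-]
e2 deliver 0→1: 1[foll,t=1,-]
e3 deliver 1→0: 0[lead,t=1,-]
e4 propose(0,'z'): 0[lead,t=1,z]
e5 deliver 0→1: 1[foll,t=1,z]
e6 deliver 1→0: ·
e7 timeout(0): 0[cand,t=2,z]
e8 deliver 0→2: 2[foll,t=1,-]
e9 deliver 2→0: ·

z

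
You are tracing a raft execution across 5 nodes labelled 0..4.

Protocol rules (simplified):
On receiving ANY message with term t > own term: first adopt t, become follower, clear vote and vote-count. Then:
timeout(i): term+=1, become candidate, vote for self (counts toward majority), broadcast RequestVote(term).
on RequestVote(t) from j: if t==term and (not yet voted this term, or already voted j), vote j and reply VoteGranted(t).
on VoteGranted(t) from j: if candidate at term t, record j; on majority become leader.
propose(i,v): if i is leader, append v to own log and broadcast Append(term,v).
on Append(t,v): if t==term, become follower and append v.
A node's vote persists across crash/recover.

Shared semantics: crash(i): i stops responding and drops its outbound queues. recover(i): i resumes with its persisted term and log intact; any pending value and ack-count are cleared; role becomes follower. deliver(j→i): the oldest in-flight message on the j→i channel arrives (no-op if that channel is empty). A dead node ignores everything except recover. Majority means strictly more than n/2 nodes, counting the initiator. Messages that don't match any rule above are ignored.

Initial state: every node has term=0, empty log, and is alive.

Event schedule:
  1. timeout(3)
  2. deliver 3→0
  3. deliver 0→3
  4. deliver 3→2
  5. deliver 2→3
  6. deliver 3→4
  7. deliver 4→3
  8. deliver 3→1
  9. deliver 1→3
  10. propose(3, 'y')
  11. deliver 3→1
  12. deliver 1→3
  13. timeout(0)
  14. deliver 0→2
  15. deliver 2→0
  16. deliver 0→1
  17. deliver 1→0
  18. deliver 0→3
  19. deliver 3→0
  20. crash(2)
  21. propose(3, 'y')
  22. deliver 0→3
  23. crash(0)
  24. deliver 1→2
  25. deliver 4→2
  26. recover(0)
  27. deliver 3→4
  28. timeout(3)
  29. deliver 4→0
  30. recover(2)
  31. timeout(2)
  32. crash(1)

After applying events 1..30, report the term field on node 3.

3

after 1 — timeout(3): n3:cand/t1/[-]
after 2 — deliver 3→0: n0:foll/t1/[-]
after 3 — deliver 0→3: ·
after 4 — deliver 3→2: n2:foll/t1/[-]
after 5 — deliver 2→3: n3:lead/t1/[-]
after 6 — deliver 3→4: n4:foll/t1/[-]
after 7 — deliver 4→3: ·
after 8 — deliver 3→1: n1:foll/t1/[-]
after 9 — deliver 1→3: ·
after 10 — propose(3,'y'): n3:lead/t1/[y]
after 11 — deliver 3→1: n1:foll/t1/[y]
after 12 — deliver 1→3: ·
after 13 — timeout(0): n0:cand/t2/[-]
after 14 — deliver 0→2: n2:foll/t2/[-]
after 15 — deliver 2→0: ·
after 16 — deliver 0→1: n1:foll/t2/[y]
after 17 — deliver 1→0: n0:lead/t2/[-]
after 18 — deliver 0→3: n3:foll/t2/[y]
after 19 — deliver 3→0: ·
after 20 — crash(2): n2:✗foll/t2/[-]
after 21 — propose(3,'y'): ·
after 22 — deliver 0→3: ·
after 23 — crash(0): n0:✗lead/t2/[-]
after 24 — deliver 1→2: ·
after 25 — deliver 4→2: ·
after 26 — recover(0): n0:foll/t2/[-]
after 27 — deliver 3→4: n4:foll/t1/[y]
after 28 — timeout(3): n3:cand/t3/[y]
after 29 — deliver 4→0: ·
after 30 — recover(2): n2:foll/t2/[-]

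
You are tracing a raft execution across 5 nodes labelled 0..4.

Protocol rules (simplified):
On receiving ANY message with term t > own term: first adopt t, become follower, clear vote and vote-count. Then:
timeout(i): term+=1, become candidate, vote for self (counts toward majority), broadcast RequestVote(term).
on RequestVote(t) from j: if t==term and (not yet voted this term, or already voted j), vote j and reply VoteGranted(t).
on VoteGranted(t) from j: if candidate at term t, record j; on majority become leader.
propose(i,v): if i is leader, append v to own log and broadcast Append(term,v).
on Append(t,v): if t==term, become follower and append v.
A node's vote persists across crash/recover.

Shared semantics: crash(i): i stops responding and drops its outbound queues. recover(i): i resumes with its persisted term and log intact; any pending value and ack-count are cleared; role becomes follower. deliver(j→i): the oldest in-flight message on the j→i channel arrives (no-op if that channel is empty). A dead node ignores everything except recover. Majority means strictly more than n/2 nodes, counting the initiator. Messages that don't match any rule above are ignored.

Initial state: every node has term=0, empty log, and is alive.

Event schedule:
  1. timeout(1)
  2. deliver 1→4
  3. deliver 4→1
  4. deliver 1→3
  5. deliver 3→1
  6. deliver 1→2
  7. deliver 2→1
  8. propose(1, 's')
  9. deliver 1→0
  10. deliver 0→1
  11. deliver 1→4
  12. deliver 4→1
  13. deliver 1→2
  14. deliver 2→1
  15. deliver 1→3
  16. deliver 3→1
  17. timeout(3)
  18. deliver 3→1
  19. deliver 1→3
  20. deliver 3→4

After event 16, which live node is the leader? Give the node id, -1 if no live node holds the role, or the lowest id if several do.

1

1. timeout(1):  <1:cand t1 ->
2. deliver 1→4:  <4:foll t1 ->
3. deliver 4→1:  nop
4. deliver 1→3:  <3:foll t1 ->
5. deliver 3→1:  <1:lead t1 ->
6. deliver 1→2:  <2:foll t1 ->
7. deliver 2→1:  nop
8. propose(1,'s'):  <1:lead t1 s>
9. deliver 1→0:  <0:foll t1 ->
10. deliver 0→1:  nop
11. deliver 1→4:  <4:foll t1 s>
12. deliver 4→1:  nop
13. deliver 1→2:  <2:foll t1 s>
14. deliver 2→1:  nop
15. deliver 1→3:  <3:foll t1 s>
16. deliver 3→1:  nop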